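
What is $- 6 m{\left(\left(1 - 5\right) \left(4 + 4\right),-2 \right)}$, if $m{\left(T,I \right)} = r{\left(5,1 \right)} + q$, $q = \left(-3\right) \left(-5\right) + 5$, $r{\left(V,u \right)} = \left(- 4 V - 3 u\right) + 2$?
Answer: $6$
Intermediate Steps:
$r{\left(V,u \right)} = 2 - 4 V - 3 u$
$q = 20$ ($q = 15 + 5 = 20$)
$m{\left(T,I \right)} = -1$ ($m{\left(T,I \right)} = \left(2 - 20 - 3\right) + 20 = -21 + 20 = -1$)
$- 6 m{\left(\left(1 - 5\right) \left(4 + 4\right),-2 \right)} = \left(-6\right) \left(-1\right) = 6$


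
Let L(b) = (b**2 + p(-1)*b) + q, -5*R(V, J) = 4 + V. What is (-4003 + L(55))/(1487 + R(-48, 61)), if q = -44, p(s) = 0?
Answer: -5110/7479 ≈ -0.68325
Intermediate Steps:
R(V, J) = -4/5 - V/5 (R(V, J) = -(4 + V)/5 = -4/5 - V/5)
L(b) = -44 + b**2 (L(b) = (b**2 + 0*b) - 44 = (b**2 + 0) - 44 = b**2 - 44 = -44 + b**2)
(-4003 + L(55))/(1487 + R(-48, 61)) = (-4003 + (-44 + 55**2))/(1487 + (-4/5 - 1/5*(-48))) = (-4003 + (-44 + 3025))/(1487 + (-4/5 + 48/5)) = (-4003 + 2981)/(1487 + 44/5) = -1022/7479/5 = -1022*5/7479 = -5110/7479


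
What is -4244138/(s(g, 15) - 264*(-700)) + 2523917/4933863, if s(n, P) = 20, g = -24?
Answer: -930614777507/41448934530 ≈ -22.452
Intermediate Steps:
-4244138/(s(g, 15) - 264*(-700)) + 2523917/4933863 = -4244138/(20 - 264*(-700)) + 2523917/4933863 = -4244138/(20 + 184800) + 2523917*(1/4933863) = -4244138/184820 + 229447/448533 = -4244138*1/184820 + 229447/448533 = -2122069/92410 + 229447/448533 = -930614777507/41448934530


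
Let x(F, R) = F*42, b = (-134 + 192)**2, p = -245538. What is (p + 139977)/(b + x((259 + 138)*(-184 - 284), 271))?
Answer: 105561/7800068 ≈ 0.013533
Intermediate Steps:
b = 3364 (b = 58**2 = 3364)
x(F, R) = 42*F
(p + 139977)/(b + x((259 + 138)*(-184 - 284), 271)) = (-245538 + 139977)/(3364 + 42*((259 + 138)*(-184 - 284))) = -105561/(3364 + 42*(397*(-468))) = -105561/(3364 + 42*(-185796)) = -105561/(3364 - 7803432) = -105561/(-7800068) = -105561*(-1/7800068) = 105561/7800068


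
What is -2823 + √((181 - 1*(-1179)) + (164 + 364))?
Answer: -2823 + 4*√118 ≈ -2779.5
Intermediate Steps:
-2823 + √((181 - 1*(-1179)) + (164 + 364)) = -2823 + √((181 + 1179) + 528) = -2823 + √(1360 + 528) = -2823 + √1888 = -2823 + 4*√118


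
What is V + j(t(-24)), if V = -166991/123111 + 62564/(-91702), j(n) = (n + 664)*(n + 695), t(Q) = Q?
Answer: 2424075283389197/5644762461 ≈ 4.2944e+5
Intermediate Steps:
j(n) = (664 + n)*(695 + n)
V = -11507862643/5644762461 (V = -166991*1/123111 + 62564*(-1/91702) = -166991/123111 - 31282/45851 = -11507862643/5644762461 ≈ -2.0387)
V + j(t(-24)) = -11507862643/5644762461 + (461480 + (-24)² + 1359*(-24)) = -11507862643/5644762461 + (461480 + 576 - 32616) = -11507862643/5644762461 + 429440 = 2424075283389197/5644762461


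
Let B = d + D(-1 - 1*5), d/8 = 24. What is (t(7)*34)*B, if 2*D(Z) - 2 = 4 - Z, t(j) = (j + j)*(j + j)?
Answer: 1319472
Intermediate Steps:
d = 192 (d = 8*24 = 192)
t(j) = 4*j**2 (t(j) = (2*j)*(2*j) = 4*j**2)
D(Z) = 3 - Z/2 (D(Z) = 1 + (4 - Z)/2 = 1 + (2 - Z/2) = 3 - Z/2)
B = 198 (B = 192 + (3 - (-1 - 1*5)/2) = 192 + (3 - (-1 - 5)/2) = 192 + (3 - 1/2*(-6)) = 192 + (3 + 3) = 192 + 6 = 198)
(t(7)*34)*B = ((4*7**2)*34)*198 = ((4*49)*34)*198 = (196*34)*198 = 6664*198 = 1319472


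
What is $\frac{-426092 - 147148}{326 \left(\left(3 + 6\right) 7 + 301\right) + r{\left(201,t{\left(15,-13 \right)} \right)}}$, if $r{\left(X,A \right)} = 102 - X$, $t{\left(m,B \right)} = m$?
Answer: $- \frac{114648}{23713} \approx -4.8348$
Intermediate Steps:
$\frac{-426092 - 147148}{326 \left(\left(3 + 6\right) 7 + 301\right) + r{\left(201,t{\left(15,-13 \right)} \right)}} = \frac{-426092 - 147148}{326 \left(\left(3 + 6\right) 7 + 301\right) + \left(102 - 201\right)} = - \frac{573240}{326 \left(9 \cdot 7 + 301\right) + \left(102 - 201\right)} = - \frac{573240}{326 \left(63 + 301\right) - 99} = - \frac{573240}{326 \cdot 364 - 99} = - \frac{573240}{118664 - 99} = - \frac{573240}{118565} = \left(-573240\right) \frac{1}{118565} = - \frac{114648}{23713}$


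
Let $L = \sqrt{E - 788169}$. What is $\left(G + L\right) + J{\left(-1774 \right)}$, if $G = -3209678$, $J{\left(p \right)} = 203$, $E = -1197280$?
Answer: $-3209475 + i \sqrt{1985449} \approx -3.2095 \cdot 10^{6} + 1409.1 i$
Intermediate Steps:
$L = i \sqrt{1985449}$ ($L = \sqrt{-1197280 - 788169} = \sqrt{-1985449} = i \sqrt{1985449} \approx 1409.1 i$)
$\left(G + L\right) + J{\left(-1774 \right)} = \left(-3209678 + i \sqrt{1985449}\right) + 203 = -3209475 + i \sqrt{1985449}$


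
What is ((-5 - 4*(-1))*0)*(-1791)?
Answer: 0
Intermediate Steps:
((-5 - 4*(-1))*0)*(-1791) = ((-5 + 4)*0)*(-1791) = -1*0*(-1791) = 0*(-1791) = 0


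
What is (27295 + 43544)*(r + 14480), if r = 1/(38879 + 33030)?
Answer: 73760564777319/71909 ≈ 1.0257e+9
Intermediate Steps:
r = 1/71909 ≈ 1.3906e-5
(27295 + 43544)*(r + 14480) = (27295 + 43544)*(1/71909 + 14480) = 70839*(1041242321/71909) = 73760564777319/71909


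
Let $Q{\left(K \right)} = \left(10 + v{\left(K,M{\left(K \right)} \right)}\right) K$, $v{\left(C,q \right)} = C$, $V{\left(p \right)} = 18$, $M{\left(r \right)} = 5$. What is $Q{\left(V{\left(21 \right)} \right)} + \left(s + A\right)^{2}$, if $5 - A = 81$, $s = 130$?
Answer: $3420$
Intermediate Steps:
$A = -76$ ($A = 5 - 81 = -76$)
$Q{\left(K \right)} = K \left(10 + K\right)$ ($Q{\left(K \right)} = \left(10 + K\right) K = K \left(10 + K\right)$)
$Q{\left(V{\left(21 \right)} \right)} + \left(s + A\right)^{2} = 18 \left(10 + 18\right) + \left(130 - 76\right)^{2} = 18 \cdot 28 + 54^{2} = 504 + 2916 = 3420$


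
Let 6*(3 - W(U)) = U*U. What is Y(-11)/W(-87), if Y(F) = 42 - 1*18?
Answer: -16/839 ≈ -0.019070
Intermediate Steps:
W(U) = 3 - U²/6 (W(U) = 3 - U*U/6 = 3 - U²/6)
Y(F) = 24 (Y(F) = 42 - 18 = 24)
Y(-11)/W(-87) = 24/(3 - ⅙*(-87)²) = 24/(3 - ⅙*7569) = 24/(3 - 2523/2) = 24/(-2517/2) = 24*(-2/2517) = -16/839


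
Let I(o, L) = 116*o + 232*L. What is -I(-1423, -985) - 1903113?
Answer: -1509525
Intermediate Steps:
-I(-1423, -985) - 1903113 = -(116*(-1423) + 232*(-985)) - 1903113 = -(-165068 - 228520) - 1903113 = -1*(-393588) - 1903113 = 393588 - 1903113 = -1509525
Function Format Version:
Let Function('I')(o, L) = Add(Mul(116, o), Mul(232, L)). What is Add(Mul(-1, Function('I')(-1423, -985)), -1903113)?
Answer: -1509525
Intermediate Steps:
Add(Mul(-1, Function('I')(-1423, -985)), -1903113) = Add(Mul(-1, Add(Mul(116, -1423), Mul(232, -985))), -1903113) = Add(Mul(-1, Add(-165068, -228520)), -1903113) = Add(Mul(-1, -393588), -1903113) = Add(393588, -1903113) = -1509525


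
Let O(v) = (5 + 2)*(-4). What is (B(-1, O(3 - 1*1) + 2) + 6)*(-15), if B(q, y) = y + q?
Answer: 315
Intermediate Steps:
O(v) = -28 (O(v) = 7*(-4) = -28)
B(q, y) = q + y
(B(-1, O(3 - 1*1) + 2) + 6)*(-15) = ((-1 + (-28 + 2)) + 6)*(-15) = ((-1 - 26) + 6)*(-15) = (-27 + 6)*(-15) = -21*(-15) = 315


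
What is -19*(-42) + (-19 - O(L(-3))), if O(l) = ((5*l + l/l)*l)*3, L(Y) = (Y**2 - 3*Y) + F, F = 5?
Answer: -7225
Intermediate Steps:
L(Y) = 5 + Y**2 - 3*Y (L(Y) = (Y**2 - 3*Y) + 5 = 5 + Y**2 - 3*Y)
O(l) = 3*l*(1 + 5*l) (O(l) = ((5*l + 1)*l)*3 = ((1 + 5*l)*l)*3 = (l*(1 + 5*l))*3 = 3*l*(1 + 5*l))
-19*(-42) + (-19 - O(L(-3))) = -19*(-42) + (-19 - 3*(5 + (-3)**2 - 3*(-3))*(1 + 5*(5 + (-3)**2 - 3*(-3)))) = 798 + (-19 - 3*(5 + 9 + 9)*(1 + 5*(5 + 9 + 9))) = 798 + (-19 - 3*23*(1 + 5*23)) = 798 + (-19 - 3*23*(1 + 115)) = 798 + (-19 - 3*23*116) = 798 + (-19 - 1*8004) = 798 + (-19 - 8004) = 798 - 8023 = -7225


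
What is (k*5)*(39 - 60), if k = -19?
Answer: 1995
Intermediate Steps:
(k*5)*(39 - 60) = (-19*5)*(39 - 60) = -95*(-21) = 1995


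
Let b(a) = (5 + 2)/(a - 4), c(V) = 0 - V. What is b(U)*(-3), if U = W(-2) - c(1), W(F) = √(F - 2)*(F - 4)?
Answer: 7/17 - 28*I/17 ≈ 0.41176 - 1.6471*I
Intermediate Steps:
c(V) = -V
W(F) = √(-2 + F)*(-4 + F)
U = 1 - 12*I (U = √(-2 - 2)*(-4 - 2) - (-1) = √(-4)*(-6) - 1*(-1) = (2*I)*(-6) + 1 = -12*I + 1 = 1 - 12*I ≈ 1.0 - 12.0*I)
b(a) = 7/(-4 + a)
b(U)*(-3) = (7/(-4 + (1 - 12*I)))*(-3) = (7/(-3 - 12*I))*(-3) = (7*((-3 + 12*I)/153))*(-3) = (7*(-3 + 12*I)/153)*(-3) = -7*(-3 + 12*I)/51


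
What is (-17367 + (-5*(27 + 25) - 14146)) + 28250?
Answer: -3523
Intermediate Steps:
(-17367 + (-5*(27 + 25) - 14146)) + 28250 = (-17367 + (-5*52 - 14146)) + 28250 = (-17367 + (-260 - 14146)) + 28250 = (-17367 - 14406) + 28250 = -31773 + 28250 = -3523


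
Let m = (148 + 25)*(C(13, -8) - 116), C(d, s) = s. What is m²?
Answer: 460188304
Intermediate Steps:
m = -21452 (m = (148 + 25)*(-8 - 116) = 173*(-124) = -21452)
m² = (-21452)² = 460188304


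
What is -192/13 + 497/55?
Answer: -4099/715 ≈ -5.7329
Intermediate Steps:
-192/13 + 497/55 = -4099/715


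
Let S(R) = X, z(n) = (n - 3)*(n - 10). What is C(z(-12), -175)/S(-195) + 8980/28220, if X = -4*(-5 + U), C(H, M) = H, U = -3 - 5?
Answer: 244489/36686 ≈ 6.6644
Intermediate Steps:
z(n) = (-10 + n)*(-3 + n) (z(n) = (-3 + n)*(-10 + n) = (-10 + n)*(-3 + n))
U = -8
X = 52 (X = -4*(-5 - 8) = -4*(-13) = 52)
S(R) = 52
C(z(-12), -175)/S(-195) + 8980/28220 = (30 + (-12)**2 - 13*(-12))/52 + 8980/28220 = (30 + 144 + 156)*(1/52) + 8980*(1/28220) = 330*(1/52) + 449/1411 = 165/26 + 449/1411 = 244489/36686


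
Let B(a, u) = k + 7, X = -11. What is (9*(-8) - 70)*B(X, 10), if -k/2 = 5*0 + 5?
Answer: 426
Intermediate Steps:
k = -10 (k = -2*(5*0 + 5) = -2*(0 + 5) = -2*5 = -10)
B(a, u) = -3 (B(a, u) = -10 + 7 = -3)
(9*(-8) - 70)*B(X, 10) = (9*(-8) - 70)*(-3) = (-72 - 70)*(-3) = -142*(-3) = 426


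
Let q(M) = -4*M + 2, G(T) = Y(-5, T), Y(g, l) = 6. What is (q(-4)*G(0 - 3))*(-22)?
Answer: -2376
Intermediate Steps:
G(T) = 6
q(M) = 2 - 4*M
(q(-4)*G(0 - 3))*(-22) = ((2 - 4*(-4))*6)*(-22) = ((2 + 16)*6)*(-22) = (18*6)*(-22) = 108*(-22) = -2376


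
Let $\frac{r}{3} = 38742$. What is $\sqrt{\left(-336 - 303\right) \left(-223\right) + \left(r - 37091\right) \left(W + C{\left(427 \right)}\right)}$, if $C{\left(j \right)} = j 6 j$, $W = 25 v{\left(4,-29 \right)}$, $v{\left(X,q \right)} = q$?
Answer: $8 \sqrt{1351787533} \approx 2.9413 \cdot 10^{5}$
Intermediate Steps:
$W = -725$ ($W = 25 \left(-29\right) = -725$)
$C{\left(j \right)} = 6 j^{2}$ ($C{\left(j \right)} = 6 j j = 6 j^{2}$)
$r = 116226$ ($r = 3 \cdot 38742 = 116226$)
$\sqrt{\left(-336 - 303\right) \left(-223\right) + \left(r - 37091\right) \left(W + C{\left(427 \right)}\right)} = \sqrt{\left(-336 - 303\right) \left(-223\right) + \left(116226 - 37091\right) \left(-725 + 6 \cdot 427^{2}\right)} = \sqrt{\left(-639\right) \left(-223\right) + 79135 \left(-725 + 6 \cdot 182329\right)} = \sqrt{142497 + 79135 \left(-725 + 1093974\right)} = \sqrt{142497 + 79135 \cdot 1093249} = \sqrt{142497 + 86514259615} = \sqrt{86514402112} = 8 \sqrt{1351787533}$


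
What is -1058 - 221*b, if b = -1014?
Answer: 223036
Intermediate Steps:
-1058 - 221*b = -1058 - 221*(-1014) = -1058 + 224094 = 223036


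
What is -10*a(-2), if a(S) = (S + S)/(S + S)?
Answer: -10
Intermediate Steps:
a(S) = 1 (a(S) = (2*S)/((2*S)) = (2*S)*(1/(2*S)) = 1)
-10*a(-2) = -10*1 = -10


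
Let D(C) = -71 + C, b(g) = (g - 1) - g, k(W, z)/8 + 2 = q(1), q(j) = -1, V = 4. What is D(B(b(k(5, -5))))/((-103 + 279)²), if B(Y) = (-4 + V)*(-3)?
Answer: -71/30976 ≈ -0.0022921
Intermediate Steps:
k(W, z) = -24 (k(W, z) = -16 + 8*(-1) = -16 - 8 = -24)
b(g) = -1 (b(g) = (-1 + g) - g = -1)
B(Y) = 0 (B(Y) = (-4 + 4)*(-3) = 0*(-3) = 0)
D(B(b(k(5, -5))))/((-103 + 279)²) = (-71 + 0)/((-103 + 279)²) = -71/(176²) = -71/30976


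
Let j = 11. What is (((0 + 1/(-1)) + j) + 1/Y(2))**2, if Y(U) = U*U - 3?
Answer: 121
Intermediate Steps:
Y(U) = -3 + U**2 (Y(U) = U**2 - 3 = -3 + U**2)
(((0 + 1/(-1)) + j) + 1/Y(2))**2 = (((0 + 1/(-1)) + 11) + 1/(-3 + 2**2))**2 = (((0 - 1) + 11) + 1/(-3 + 4))**2 = ((-1 + 11) + 1/1)**2 = (10 + 1)**2 = 11**2 = 121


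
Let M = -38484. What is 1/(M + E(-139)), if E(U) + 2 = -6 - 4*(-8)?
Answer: -1/38460 ≈ -2.6001e-5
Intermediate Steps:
E(U) = 24 (E(U) = -2 + (-6 - 4*(-8)) = -2 + (-6 + 32) = -2 + 26 = 24)
1/(M + E(-139)) = 1/(-38484 + 24) = 1/(-38460) = -1/38460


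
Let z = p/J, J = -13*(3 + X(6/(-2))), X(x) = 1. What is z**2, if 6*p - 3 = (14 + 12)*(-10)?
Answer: 66049/97344 ≈ 0.67851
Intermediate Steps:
J = -52 (J = -13*(3 + 1) = -13*4 = -52)
p = -257/6 (p = 1/2 + ((14 + 12)*(-10))/6 = 1/2 + (26*(-10))/6 = 1/2 + (1/6)*(-260) = 1/2 - 130/3 = -257/6 ≈ -42.833)
z = 257/312 (z = -257/6/(-52) = -257/6*(-1/52) = 257/312 ≈ 0.82372)
z**2 = (257/312)**2 = 66049/97344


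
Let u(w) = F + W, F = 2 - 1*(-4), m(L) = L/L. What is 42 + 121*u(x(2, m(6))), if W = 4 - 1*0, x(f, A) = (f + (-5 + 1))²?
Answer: 1252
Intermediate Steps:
m(L) = 1
x(f, A) = (-4 + f)² (x(f, A) = (f - 4)² = (-4 + f)²)
F = 6 (F = 2 + 4 = 6)
W = 4 (W = 4 + 0 = 4)
u(w) = 10 (u(w) = 6 + 4 = 10)
42 + 121*u(x(2, m(6))) = 42 + 121*10 = 42 + 1210 = 1252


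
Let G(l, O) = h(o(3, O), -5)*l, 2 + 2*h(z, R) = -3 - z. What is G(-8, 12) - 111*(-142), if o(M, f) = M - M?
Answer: 15782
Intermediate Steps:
o(M, f) = 0
h(z, R) = -5/2 - z/2 (h(z, R) = -1 + (-3 - z)/2 = -1 + (-3/2 - z/2) = -5/2 - z/2)
G(l, O) = -5*l/2 (G(l, O) = (-5/2 - ½*0)*l = (-5/2 + 0)*l = -5*l/2)
G(-8, 12) - 111*(-142) = -5/2*(-8) - 111*(-142) = 20 + 15762 = 15782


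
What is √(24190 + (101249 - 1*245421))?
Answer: I*√119982 ≈ 346.38*I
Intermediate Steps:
√(24190 + (101249 - 1*245421)) = √(24190 + (101249 - 245421)) = √(24190 - 144172) = √(-119982) = I*√119982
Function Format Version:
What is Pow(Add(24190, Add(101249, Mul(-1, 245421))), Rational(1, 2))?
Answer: Mul(I, Pow(119982, Rational(1, 2))) ≈ Mul(346.38, I)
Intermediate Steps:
Pow(Add(24190, Add(101249, Mul(-1, 245421))), Rational(1, 2)) = Pow(Add(24190, Add(101249, -245421)), Rational(1, 2)) = Pow(Add(24190, -144172), Rational(1, 2)) = Pow(-119982, Rational(1, 2)) = Mul(I, Pow(119982, Rational(1, 2)))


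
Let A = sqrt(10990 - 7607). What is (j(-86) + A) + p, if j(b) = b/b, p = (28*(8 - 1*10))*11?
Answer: -615 + sqrt(3383) ≈ -556.84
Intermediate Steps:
p = -616 (p = (28*(8 - 10))*11 = (28*(-2))*11 = -56*11 = -616)
A = sqrt(3383) ≈ 58.164
j(b) = 1
(j(-86) + A) + p = (1 + sqrt(3383)) - 616 = -615 + sqrt(3383)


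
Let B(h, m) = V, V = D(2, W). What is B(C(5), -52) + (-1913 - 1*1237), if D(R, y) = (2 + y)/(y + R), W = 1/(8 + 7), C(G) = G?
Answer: -3149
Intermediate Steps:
W = 1/15 ≈ 0.066667
D(R, y) = (2 + y)/(R + y)
V = 1 (V = (2 + 1/15)/(2 + 1/15) = (31/15)/(31/15) = (15/31)*(31/15) = 1)
B(h, m) = 1
B(C(5), -52) + (-1913 - 1*1237) = 1 + (-1913 - 1*1237) = 1 + (-1913 - 1237) = 1 - 3150 = -3149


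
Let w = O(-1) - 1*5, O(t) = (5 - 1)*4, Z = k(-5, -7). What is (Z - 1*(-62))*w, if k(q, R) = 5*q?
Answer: 407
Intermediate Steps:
Z = -25 (Z = 5*(-5) = -25)
O(t) = 16 (O(t) = 4*4 = 16)
w = 11 (w = 16 - 1*5 = 16 - 5 = 11)
(Z - 1*(-62))*w = (-25 - 1*(-62))*11 = (-25 + 62)*11 = 37*11 = 407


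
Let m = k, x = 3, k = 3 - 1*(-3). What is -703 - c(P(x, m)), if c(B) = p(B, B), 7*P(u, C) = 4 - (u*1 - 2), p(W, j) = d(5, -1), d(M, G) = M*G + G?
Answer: -697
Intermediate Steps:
k = 6 (k = 3 + 3 = 6)
m = 6
d(M, G) = G + G*M (d(M, G) = G*M + G = G + G*M)
p(W, j) = -6 (p(W, j) = -(1 + 5) = -1*6 = -6)
P(u, C) = 6/7 - u/7 (P(u, C) = (4 - (u*1 - 2))/7 = (4 - (u - 2))/7 = (4 - (-2 + u))/7 = (4 + (2 - u))/7 = (6 - u)/7 = 6/7 - u/7)
c(B) = -6
-703 - c(P(x, m)) = -703 - 1*(-6) = -703 + 6 = -697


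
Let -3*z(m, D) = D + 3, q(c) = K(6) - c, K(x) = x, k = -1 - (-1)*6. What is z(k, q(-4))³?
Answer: -2197/27 ≈ -81.370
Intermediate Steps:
k = 5 (k = -1 - 1*(-6) = -1 + 6 = 5)
q(c) = 6 - c
z(m, D) = -1 - D/3 (z(m, D) = -(D + 3)/3 = -(3 + D)/3 = -1 - D/3)
z(k, q(-4))³ = (-1 - (6 - 1*(-4))/3)³ = (-1 - (6 + 4)/3)³ = (-1 - ⅓*10)³ = (-1 - 10/3)³ = (-13/3)³ = -2197/27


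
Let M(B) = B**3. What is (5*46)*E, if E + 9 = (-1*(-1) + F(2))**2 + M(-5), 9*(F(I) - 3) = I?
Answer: -2164300/81 ≈ -26720.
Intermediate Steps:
F(I) = 3 + I/9
E = -9410/81 (E = -9 + ((-1*(-1) + (3 + (1/9)*2))**2 + (-5)**3) = -9 + ((1 + (3 + 2/9))**2 - 125) = -9 + ((1 + 29/9)**2 - 125) = -9 + ((38/9)**2 - 125) = -9 + (1444/81 - 125) = -9 - 8681/81 = -9410/81 ≈ -116.17)
(5*46)*E = (5*46)*(-9410/81) = 230*(-9410/81) = -2164300/81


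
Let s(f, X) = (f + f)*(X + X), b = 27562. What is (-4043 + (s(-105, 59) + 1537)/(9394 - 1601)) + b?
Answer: 183260324/7793 ≈ 23516.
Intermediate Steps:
s(f, X) = 4*X*f (s(f, X) = (2*f)*(2*X) = 4*X*f)
(-4043 + (s(-105, 59) + 1537)/(9394 - 1601)) + b = (-4043 + (4*59*(-105) + 1537)/(9394 - 1601)) + 27562 = (-4043 + (-24780 + 1537)/7793) + 27562 = (-4043 - 23243*1/7793) + 27562 = (-4043 - 23243/7793) + 27562 = -31530342/7793 + 27562 = 183260324/7793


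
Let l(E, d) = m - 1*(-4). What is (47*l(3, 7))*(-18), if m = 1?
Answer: -4230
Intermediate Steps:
l(E, d) = 5 (l(E, d) = 1 - 1*(-4) = 1 + 4 = 5)
(47*l(3, 7))*(-18) = (47*5)*(-18) = 235*(-18) = -4230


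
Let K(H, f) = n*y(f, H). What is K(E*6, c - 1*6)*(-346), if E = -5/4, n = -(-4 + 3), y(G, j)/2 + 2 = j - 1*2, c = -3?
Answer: 7958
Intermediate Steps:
y(G, j) = -8 + 2*j (y(G, j) = -4 + 2*(j - 1*2) = -4 + 2*(j - 2) = -4 + 2*(-2 + j) = -4 + (-4 + 2*j) = -8 + 2*j)
n = 1 (n = -1*(-1) = 1)
E = -5/4 (E = -5*¼ = -5/4 ≈ -1.2500)
K(H, f) = -8 + 2*H (K(H, f) = 1*(-8 + 2*H) = -8 + 2*H)
K(E*6, c - 1*6)*(-346) = (-8 + 2*(-5/4*6))*(-346) = (-8 + 2*(-15/2))*(-346) = (-8 - 15)*(-346) = -23*(-346) = 7958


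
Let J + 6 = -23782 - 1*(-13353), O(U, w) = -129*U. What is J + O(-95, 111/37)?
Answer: 1820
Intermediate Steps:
J = -10435 (J = -6 + (-23782 - 1*(-13353)) = -6 + (-23782 + 13353) = -6 - 10429 = -10435)
J + O(-95, 111/37) = -10435 - 129*(-95) = -10435 + 12255 = 1820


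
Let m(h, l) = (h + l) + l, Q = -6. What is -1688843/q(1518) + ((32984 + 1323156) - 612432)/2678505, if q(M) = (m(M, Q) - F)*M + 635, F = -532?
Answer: -2222304624863/8288148913095 ≈ -0.26813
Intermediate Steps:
m(h, l) = h + 2*l
q(M) = 635 + M*(520 + M) (q(M) = ((M + 2*(-6)) - 1*(-532))*M + 635 = ((M - 12) + 532)*M + 635 = ((-12 + M) + 532)*M + 635 = (520 + M)*M + 635 = M*(520 + M) + 635 = 635 + M*(520 + M))
-1688843/q(1518) + ((32984 + 1323156) - 612432)/2678505 = -1688843/(635 + 1518² + 520*1518) + ((32984 + 1323156) - 612432)/2678505 = -1688843/(635 + 2304324 + 789360) + (1356140 - 612432)*(1/2678505) = -1688843/3094319 + 743708*(1/2678505) = -1688843*1/3094319 + 743708/2678505 = -1688843/3094319 + 743708/2678505 = -2222304624863/8288148913095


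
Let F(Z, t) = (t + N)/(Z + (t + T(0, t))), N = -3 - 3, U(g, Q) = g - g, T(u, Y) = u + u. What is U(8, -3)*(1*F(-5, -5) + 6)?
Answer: 0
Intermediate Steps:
T(u, Y) = 2*u
U(g, Q) = 0
N = -6
F(Z, t) = (-6 + t)/(Z + t) (F(Z, t) = (t - 6)/(Z + (t + 2*0)) = (-6 + t)/(Z + (t + 0)) = (-6 + t)/(Z + t))
U(8, -3)*(1*F(-5, -5) + 6) = 0*(1*((-6 - 5)/(-5 - 5)) + 6) = 0*(1*(-11/(-10)) + 6) = 0*(1*(-⅒*(-11)) + 6) = 0*(1*(11/10) + 6) = 0*(11/10 + 6) = 0*(71/10) = 0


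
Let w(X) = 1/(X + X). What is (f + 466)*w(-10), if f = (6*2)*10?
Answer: -293/10 ≈ -29.300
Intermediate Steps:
w(X) = 1/(2*X)
f = 120 (f = 12*10 = 120)
(f + 466)*w(-10) = (120 + 466)*((½)/(-10)) = 586*((½)*(-⅒)) = 586*(-1/20) = -293/10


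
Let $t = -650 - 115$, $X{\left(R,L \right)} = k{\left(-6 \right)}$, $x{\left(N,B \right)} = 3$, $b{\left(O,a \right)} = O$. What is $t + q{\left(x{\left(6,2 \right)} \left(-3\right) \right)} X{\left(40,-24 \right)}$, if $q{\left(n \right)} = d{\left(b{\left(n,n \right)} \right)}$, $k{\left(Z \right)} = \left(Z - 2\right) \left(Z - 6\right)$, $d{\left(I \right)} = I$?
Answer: $-1629$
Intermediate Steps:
$k{\left(Z \right)} = \left(-6 + Z\right) \left(-2 + Z\right)$ ($k{\left(Z \right)} = \left(-2 + Z\right) \left(-6 + Z\right) = \left(-6 + Z\right) \left(-2 + Z\right)$)
$X{\left(R,L \right)} = 96$ ($X{\left(R,L \right)} = 12 + \left(-6\right)^{2} - -48 = 12 + 36 + 48 = 96$)
$t = -765$
$q{\left(n \right)} = n$
$t + q{\left(x{\left(6,2 \right)} \left(-3\right) \right)} X{\left(40,-24 \right)} = -765 + 3 \left(-3\right) 96 = -765 - 864 = -1629$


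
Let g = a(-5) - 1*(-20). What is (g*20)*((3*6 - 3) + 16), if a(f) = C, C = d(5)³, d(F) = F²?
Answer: 9699900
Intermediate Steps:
C = 15625 (C = (5²)³ = 25³ = 15625)
a(f) = 15625
g = 15645 (g = 15625 - 1*(-20) = 15625 + 20 = 15645)
(g*20)*((3*6 - 3) + 16) = (15645*20)*((3*6 - 3) + 16) = 312900*((18 - 3) + 16) = 312900*(15 + 16) = 312900*31 = 9699900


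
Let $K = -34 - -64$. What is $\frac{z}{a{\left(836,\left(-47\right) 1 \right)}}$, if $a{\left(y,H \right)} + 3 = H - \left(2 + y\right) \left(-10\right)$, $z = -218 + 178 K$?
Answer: $\frac{2561}{4165} \approx 0.61489$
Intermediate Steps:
$K = 30$ ($K = -34 + 64 = 30$)
$z = 5122$ ($z = -218 + 178 \cdot 30 = -218 + 5340 = 5122$)
$a{\left(y,H \right)} = 17 + H + 10 y$ ($a{\left(y,H \right)} = -3 + \left(H - \left(2 + y\right) \left(-10\right)\right) = -3 - \left(-20 - H - 10 y\right) = -3 + \left(H + \left(20 + 10 y\right)\right) = -3 + \left(20 + H + 10 y\right) = 17 + H + 10 y$)
$\frac{z}{a{\left(836,\left(-47\right) 1 \right)}} = \frac{5122}{17 - 47 + 10 \cdot 836} = \frac{5122}{17 - 47 + 8360} = \frac{5122}{8330} = 5122 \cdot \frac{1}{8330} = \frac{2561}{4165}$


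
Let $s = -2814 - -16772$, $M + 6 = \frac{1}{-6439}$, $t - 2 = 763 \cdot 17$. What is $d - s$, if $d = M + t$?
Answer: $- \frac{6381050}{6439} \approx -991.0$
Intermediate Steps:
$t = 12973$ ($t = 2 + 763 \cdot 17 = 2 + 12971 = 12973$)
$M = - \frac{38635}{6439}$ ($M = -6 + \frac{1}{-6439} = -6 - \frac{1}{6439} = - \frac{38635}{6439} \approx -6.0002$)
$s = 13958$ ($s = -2814 + 16772 = 13958$)
$d = \frac{83494512}{6439}$ ($d = - \frac{38635}{6439} + 12973 = \frac{83494512}{6439} \approx 12967.0$)
$d - s = \frac{83494512}{6439} - 13958 = - \frac{6381050}{6439}$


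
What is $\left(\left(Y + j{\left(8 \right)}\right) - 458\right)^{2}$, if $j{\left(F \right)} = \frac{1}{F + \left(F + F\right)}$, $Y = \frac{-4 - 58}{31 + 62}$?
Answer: $\frac{13461561}{64} \approx 2.1034 \cdot 10^{5}$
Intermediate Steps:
$Y = - \frac{2}{3}$ ($Y = - \frac{62}{93} = \left(-62\right) \frac{1}{93} = - \frac{2}{3} \approx -0.66667$)
$j{\left(F \right)} = \frac{1}{3 F}$ ($j{\left(F \right)} = \frac{1}{F + 2 F} = \frac{1}{3 F}$)
$\left(\left(Y + j{\left(8 \right)}\right) - 458\right)^{2} = \left(\left(- \frac{2}{3} + \frac{1}{3 \cdot 8}\right) - 458\right)^{2} = \left(\left(- \frac{2}{3} + \frac{1}{3} \cdot \frac{1}{8}\right) - 458\right)^{2} = \left(\left(- \frac{2}{3} + \frac{1}{24}\right) - 458\right)^{2} = \left(- \frac{5}{8} - 458\right)^{2} = \left(- \frac{3669}{8}\right)^{2} = \frac{13461561}{64}$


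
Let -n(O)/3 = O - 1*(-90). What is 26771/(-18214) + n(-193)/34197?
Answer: -303286587/207621386 ≈ -1.4608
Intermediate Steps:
n(O) = -270 - 3*O (n(O) = -3*(O - 1*(-90)) = -3*(O + 90) = -3*(90 + O) = -270 - 3*O)
26771/(-18214) + n(-193)/34197 = 26771/(-18214) + (-270 - 3*(-193))/34197 = 26771*(-1/18214) + (-270 + 579)*(1/34197) = -26771/18214 + 309*(1/34197) = -26771/18214 + 103/11399 = -303286587/207621386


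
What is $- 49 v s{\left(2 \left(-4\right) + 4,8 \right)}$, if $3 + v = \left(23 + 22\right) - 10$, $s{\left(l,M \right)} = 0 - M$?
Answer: $12544$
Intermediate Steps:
$s{\left(l,M \right)} = - M$
$v = 32$ ($v = -3 + \left(\left(23 + 22\right) - 10\right) = -3 + \left(45 - 10\right) = -3 + 35 = 32$)
$- 49 v s{\left(2 \left(-4\right) + 4,8 \right)} = \left(-49\right) 32 \left(\left(-1\right) 8\right) = \left(-1568\right) \left(-8\right) = 12544$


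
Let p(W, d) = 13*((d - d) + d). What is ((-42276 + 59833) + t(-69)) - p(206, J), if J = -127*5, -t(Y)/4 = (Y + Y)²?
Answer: -50364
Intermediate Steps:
t(Y) = -16*Y² (t(Y) = -4*(Y + Y)² = -4*4*Y² = -16*Y²)
J = -635
p(W, d) = 13*d (p(W, d) = 13*(0 + d) = 13*d)
((-42276 + 59833) + t(-69)) - p(206, J) = ((-42276 + 59833) - 16*(-69)²) - 13*(-635) = (17557 - 16*4761) - 1*(-8255) = (17557 - 76176) + 8255 = -58619 + 8255 = -50364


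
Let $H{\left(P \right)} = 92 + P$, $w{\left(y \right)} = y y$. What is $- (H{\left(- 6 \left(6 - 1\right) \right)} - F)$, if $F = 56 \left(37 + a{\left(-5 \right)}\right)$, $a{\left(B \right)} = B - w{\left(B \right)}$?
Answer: $330$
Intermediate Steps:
$w{\left(y \right)} = y^{2}$
$a{\left(B \right)} = B - B^{2}$
$F = 392$ ($F = 56 \left(37 - 5 \left(1 - -5\right)\right) = 56 \left(37 - 5 \left(1 + 5\right)\right) = 56 \left(37 - 30\right) = 56 \cdot 7 = 392$)
$- (H{\left(- 6 \left(6 - 1\right) \right)} - F) = - (\left(92 - 6 \left(6 - 1\right)\right) - 392) = - (\left(92 - 30\right) - 392) = - (62 - 392) = \left(-1\right) \left(-330\right) = 330$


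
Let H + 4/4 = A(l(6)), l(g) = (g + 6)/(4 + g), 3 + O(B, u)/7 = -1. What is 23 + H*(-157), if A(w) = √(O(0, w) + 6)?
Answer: 180 - 157*I*√22 ≈ 180.0 - 736.4*I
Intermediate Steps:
O(B, u) = -28 (O(B, u) = -21 + 7*(-1) = -21 - 7 = -28)
l(g) = (6 + g)/(4 + g)
A(w) = I*√22 (A(w) = √(-28 + 6) = √(-22) = I*√22)
H = -1 + I*√22 ≈ -1.0 + 4.6904*I
23 + H*(-157) = 23 + (-1 + I*√22)*(-157) = 23 + (157 - 157*I*√22) = 180 - 157*I*√22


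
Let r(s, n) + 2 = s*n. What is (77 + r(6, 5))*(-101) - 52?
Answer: -10657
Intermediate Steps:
r(s, n) = -2 + n*s (r(s, n) = -2 + s*n = -2 + n*s)
(77 + r(6, 5))*(-101) - 52 = (77 + (-2 + 5*6))*(-101) - 52 = (77 + (-2 + 30))*(-101) - 52 = (77 + 28)*(-101) - 52 = 105*(-101) - 52 = -10605 - 52 = -10657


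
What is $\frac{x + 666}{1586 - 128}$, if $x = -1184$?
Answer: $- \frac{259}{729} \approx -0.35528$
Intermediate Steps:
$\frac{x + 666}{1586 - 128} = \frac{-1184 + 666}{1586 - 128} = - \frac{518}{1458} = \left(-518\right) \frac{1}{1458} = - \frac{259}{729}$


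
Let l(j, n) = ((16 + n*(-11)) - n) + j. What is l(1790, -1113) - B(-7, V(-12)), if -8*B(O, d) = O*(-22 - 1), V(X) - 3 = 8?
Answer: 121457/8 ≈ 15182.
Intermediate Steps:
V(X) = 11 (V(X) = 3 + 8 = 11)
B(O, d) = 23*O/8 (B(O, d) = -O*(-22 - 1)/8 = -O*(-23)/8 = -(-23)*O/8 = 23*O/8)
l(j, n) = 16 + j - 12*n (l(j, n) = ((16 - 11*n) - n) + j = (16 - 12*n) + j = 16 + j - 12*n)
l(1790, -1113) - B(-7, V(-12)) = (16 + 1790 - 12*(-1113)) - 23*(-7)/8 = (16 + 1790 + 13356) - 1*(-161/8) = 15162 + 161/8 = 121457/8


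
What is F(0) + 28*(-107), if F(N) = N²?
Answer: -2996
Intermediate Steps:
F(0) + 28*(-107) = 0² + 28*(-107) = 0 - 2996 = -2996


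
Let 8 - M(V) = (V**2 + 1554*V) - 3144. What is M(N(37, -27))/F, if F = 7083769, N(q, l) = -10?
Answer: 2656/1011967 ≈ 0.0026246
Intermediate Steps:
M(V) = 3152 - V**2 - 1554*V (M(V) = 8 - ((V**2 + 1554*V) - 3144) = 8 - (-3144 + V**2 + 1554*V) = 8 + (3144 - V**2 - 1554*V) = 3152 - V**2 - 1554*V)
M(N(37, -27))/F = (3152 - 1*(-10)**2 - 1554*(-10))/7083769 = (3152 - 1*100 + 15540)*(1/7083769) = (3152 - 100 + 15540)*(1/7083769) = 18592*(1/7083769) = 2656/1011967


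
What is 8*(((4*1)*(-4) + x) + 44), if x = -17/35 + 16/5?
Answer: 1720/7 ≈ 245.71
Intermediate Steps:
x = 19/7 (x = -17*1/35 + 16*(1/5) = -17/35 + 16/5 = 19/7 ≈ 2.7143)
8*(((4*1)*(-4) + x) + 44) = 8*(((4*1)*(-4) + 19/7) + 44) = 8*((4*(-4) + 19/7) + 44) = 8*((-16 + 19/7) + 44) = 8*(-93/7 + 44) = 8*(215/7) = 1720/7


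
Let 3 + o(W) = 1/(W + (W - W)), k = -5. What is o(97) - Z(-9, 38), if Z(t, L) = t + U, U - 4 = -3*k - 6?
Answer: -678/97 ≈ -6.9897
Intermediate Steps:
U = 13 (U = 4 + (-3*(-5) - 6) = 4 + (15 - 6) = 4 + 9 = 13)
Z(t, L) = 13 + t (Z(t, L) = t + 13 = 13 + t)
o(W) = -3 + 1/W (o(W) = -3 + 1/(W + (W - W)) = -3 + 1/(W + 0) = -3 + 1/W)
o(97) - Z(-9, 38) = (-3 + 1/97) - (13 - 9) = (-3 + 1/97) - 1*4 = -290/97 - 4 = -678/97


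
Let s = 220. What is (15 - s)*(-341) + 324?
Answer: 70229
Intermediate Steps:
(15 - s)*(-341) + 324 = (15 - 1*220)*(-341) + 324 = (15 - 220)*(-341) + 324 = -205*(-341) + 324 = 69905 + 324 = 70229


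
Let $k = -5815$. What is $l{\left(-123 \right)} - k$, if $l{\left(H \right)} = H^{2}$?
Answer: $20944$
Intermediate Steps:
$l{\left(-123 \right)} - k = \left(-123\right)^{2} - -5815 = 15129 + 5815 = 20944$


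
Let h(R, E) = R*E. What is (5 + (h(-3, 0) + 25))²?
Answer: 900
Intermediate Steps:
h(R, E) = E*R
(5 + (h(-3, 0) + 25))² = (5 + (0*(-3) + 25))² = (5 + (0 + 25))² = (5 + 25)² = 30² = 900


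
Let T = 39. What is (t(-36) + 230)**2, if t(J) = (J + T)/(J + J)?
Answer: 30459361/576 ≈ 52881.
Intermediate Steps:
t(J) = (39 + J)/(2*J) (t(J) = (J + 39)/(J + J) = (39 + J)/((2*J)) = (39 + J)*(1/(2*J)) = (39 + J)/(2*J))
(t(-36) + 230)**2 = ((1/2)*(39 - 36)/(-36) + 230)**2 = ((1/2)*(-1/36)*3 + 230)**2 = (-1/24 + 230)**2 = (5519/24)**2 = 30459361/576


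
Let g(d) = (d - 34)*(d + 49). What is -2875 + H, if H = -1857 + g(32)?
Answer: -4894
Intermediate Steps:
g(d) = (-34 + d)*(49 + d)
H = -2019 (H = -1857 + (-1666 + 32² + 15*32) = -1857 + (-1666 + 1024 + 480) = -1857 - 162 = -2019)
-2875 + H = -2875 - 2019 = -4894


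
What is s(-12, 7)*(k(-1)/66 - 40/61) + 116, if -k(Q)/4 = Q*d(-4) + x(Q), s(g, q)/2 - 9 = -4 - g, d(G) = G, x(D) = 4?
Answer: 155444/2013 ≈ 77.220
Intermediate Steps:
s(g, q) = 10 - 2*g (s(g, q) = 18 + 2*(-4 - g) = 18 + (-8 - 2*g) = 10 - 2*g)
k(Q) = -16 + 16*Q (k(Q) = -4*(Q*(-4) + 4) = -4*(-4*Q + 4) = -4*(4 - 4*Q) = -16 + 16*Q)
s(-12, 7)*(k(-1)/66 - 40/61) + 116 = (10 - 2*(-12))*((-16 + 16*(-1))/66 - 40/61) + 116 = (10 + 24)*((-16 - 16)*(1/66) - 40*1/61) + 116 = 34*(-32*1/66 - 40/61) + 116 = 34*(-16/33 - 40/61) + 116 = 34*(-2296/2013) + 116 = -78064/2013 + 116 = 155444/2013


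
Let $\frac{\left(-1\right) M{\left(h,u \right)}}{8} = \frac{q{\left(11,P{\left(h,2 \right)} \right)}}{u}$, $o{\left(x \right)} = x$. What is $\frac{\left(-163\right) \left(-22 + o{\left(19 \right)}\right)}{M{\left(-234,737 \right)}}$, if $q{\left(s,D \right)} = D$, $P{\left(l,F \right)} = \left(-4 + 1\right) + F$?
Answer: $\frac{360393}{8} \approx 45049.0$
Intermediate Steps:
$P{\left(l,F \right)} = -3 + F$
$M{\left(h,u \right)} = \frac{8}{u}$ ($M{\left(h,u \right)} = - 8 \frac{-3 + 2}{u} = - 8 \left(- \frac{1}{u}\right) = \frac{8}{u}$)
$\frac{\left(-163\right) \left(-22 + o{\left(19 \right)}\right)}{M{\left(-234,737 \right)}} = \frac{\left(-163\right) \left(-22 + 19\right)}{8 \cdot \frac{1}{737}} = \frac{\left(-163\right) \left(-3\right)}{8 \cdot \frac{1}{737}} = \frac{489}{\frac{8}{737}} = 489 \cdot \frac{737}{8} = \frac{360393}{8}$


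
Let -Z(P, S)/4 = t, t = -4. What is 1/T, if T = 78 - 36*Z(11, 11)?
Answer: -1/498 ≈ -0.0020080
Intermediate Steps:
Z(P, S) = 16 (Z(P, S) = -4*(-4) = 16)
T = -498 (T = 78 - 36*16 = 78 - 576 = -498)
1/T = 1/(-498) = -1/498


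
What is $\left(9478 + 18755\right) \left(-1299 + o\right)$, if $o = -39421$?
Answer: $-1149647760$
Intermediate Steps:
$\left(9478 + 18755\right) \left(-1299 + o\right) = \left(9478 + 18755\right) \left(-1299 - 39421\right) = 28233 \left(-40720\right) = -1149647760$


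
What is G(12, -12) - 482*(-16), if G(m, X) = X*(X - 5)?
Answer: 7916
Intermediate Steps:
G(m, X) = X*(-5 + X)
G(12, -12) - 482*(-16) = -12*(-5 - 12) - 482*(-16) = -12*(-17) + 7712 = 204 + 7712 = 7916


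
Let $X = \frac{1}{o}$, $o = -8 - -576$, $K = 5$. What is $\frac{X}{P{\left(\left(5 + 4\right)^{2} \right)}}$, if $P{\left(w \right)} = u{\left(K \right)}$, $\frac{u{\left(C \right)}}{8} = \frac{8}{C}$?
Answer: $\frac{5}{36352} \approx 0.00013754$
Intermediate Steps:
$o = 568$ ($o = -8 + 576 = 568$)
$u{\left(C \right)} = \frac{64}{C}$ ($u{\left(C \right)} = 8 \frac{8}{C} = \frac{64}{C}$)
$P{\left(w \right)} = \frac{64}{5}$
$X = \frac{1}{568} \approx 0.0017606$
$\frac{X}{P{\left(\left(5 + 4\right)^{2} \right)}} = \frac{1}{568 \cdot \frac{64}{5}} = \frac{1}{568} \cdot \frac{5}{64} = \frac{5}{36352}$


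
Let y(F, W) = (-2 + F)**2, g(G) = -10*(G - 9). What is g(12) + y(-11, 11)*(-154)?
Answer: -26056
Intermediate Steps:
g(G) = 90 - 10*G (g(G) = -10*(-9 + G) = 90 - 10*G)
g(12) + y(-11, 11)*(-154) = (90 - 10*12) + (-2 - 11)**2*(-154) = (90 - 120) + (-13)**2*(-154) = -30 + 169*(-154) = -30 - 26026 = -26056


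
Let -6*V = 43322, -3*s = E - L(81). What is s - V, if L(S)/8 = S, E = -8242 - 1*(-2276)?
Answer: 9425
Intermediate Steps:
E = -5966 (E = -8242 + 2276 = -5966)
L(S) = 8*S
s = 6614/3 (s = -(-5966 - 8*81)/3 = -(-5966 - 1*648)/3 = -(-5966 - 648)/3 = -⅓*(-6614) = 6614/3 ≈ 2204.7)
V = -21661/3 (V = -⅙*43322 = -21661/3 ≈ -7220.3)
s - V = 6614/3 - 1*(-21661/3) = 6614/3 + 21661/3 = 9425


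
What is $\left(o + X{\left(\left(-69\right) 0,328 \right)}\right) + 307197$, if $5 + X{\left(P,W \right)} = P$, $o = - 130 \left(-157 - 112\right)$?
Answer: $342162$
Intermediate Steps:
$o = 34970$ ($o = \left(-130\right) \left(-269\right) = 34970$)
$X{\left(P,W \right)} = -5 + P$
$\left(o + X{\left(\left(-69\right) 0,328 \right)}\right) + 307197 = \left(34970 - 5\right) + 307197 = 34965 + 307197 = 342162$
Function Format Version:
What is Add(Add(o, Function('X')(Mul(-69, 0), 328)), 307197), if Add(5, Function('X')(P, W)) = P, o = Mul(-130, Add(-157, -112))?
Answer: 342162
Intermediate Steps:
o = 34970 (o = Mul(-130, -269) = 34970)
Function('X')(P, W) = Add(-5, P)
Add(Add(o, Function('X')(Mul(-69, 0), 328)), 307197) = Add(Add(34970, Add(-5, Mul(-69, 0))), 307197) = Add(Add(34970, Add(-5, 0)), 307197) = Add(Add(34970, -5), 307197) = Add(34965, 307197) = 342162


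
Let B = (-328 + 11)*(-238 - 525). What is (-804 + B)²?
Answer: 58113298489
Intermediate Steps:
B = 241871 (B = -317*(-763) = 241871)
(-804 + B)² = (-804 + 241871)² = 241067² = 58113298489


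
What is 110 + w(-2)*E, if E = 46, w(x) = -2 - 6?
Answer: -258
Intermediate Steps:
w(x) = -8
110 + w(-2)*E = 110 - 8*46 = 110 - 368 = -258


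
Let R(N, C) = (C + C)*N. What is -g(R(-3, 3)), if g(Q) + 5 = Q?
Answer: 23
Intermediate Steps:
R(N, C) = 2*C*N (R(N, C) = (2*C)*N = 2*C*N)
g(Q) = -5 + Q
-g(R(-3, 3)) = -(-5 + 2*3*(-3)) = -(-5 - 18) = -1*(-23) = 23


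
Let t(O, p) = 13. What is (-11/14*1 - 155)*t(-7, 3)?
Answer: -28353/14 ≈ -2025.2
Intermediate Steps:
(-11/14*1 - 155)*t(-7, 3) = (-11/14*1 - 155)*13 = (-11/14 - 155)*13 = -2181/14*13 = -28353/14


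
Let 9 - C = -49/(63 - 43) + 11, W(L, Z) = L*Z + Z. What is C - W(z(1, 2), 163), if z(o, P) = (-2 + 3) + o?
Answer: -9771/20 ≈ -488.55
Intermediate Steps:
z(o, P) = 1 + o
W(L, Z) = Z + L*Z
C = 9/20 (C = 9 - (-49/(63 - 43) + 11) = 9 - (-49/20 + 11) = 9 - 1*171/20 = 9 - 171/20 = 9/20 ≈ 0.45000)
C - W(z(1, 2), 163) = 9/20 - 163*(1 + (1 + 1)) = 9/20 - 163*(1 + 2) = 9/20 - 163*3 = 9/20 - 1*489 = 9/20 - 489 = -9771/20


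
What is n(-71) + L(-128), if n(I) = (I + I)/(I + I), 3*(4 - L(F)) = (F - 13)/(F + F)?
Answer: 1233/256 ≈ 4.8164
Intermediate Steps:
L(F) = 4 - (-13 + F)/(6*F) (L(F) = 4 - (F - 13)/(3*(F + F)) = 4 - (-13 + F)/(3*(2*F)) = 4 - (-13 + F)*1/(2*F)/3 = 4 - (-13 + F)/(6*F))
n(I) = 1 (n(I) = (2*I)/((2*I)) = (2*I)*(1/(2*I)) = 1)
n(-71) + L(-128) = 1 + (⅙)*(13 + 23*(-128))/(-128) = 1 + (⅙)*(-1/128)*(13 - 2944) = 1 + (⅙)*(-1/128)*(-2931) = 1 + 977/256 = 1233/256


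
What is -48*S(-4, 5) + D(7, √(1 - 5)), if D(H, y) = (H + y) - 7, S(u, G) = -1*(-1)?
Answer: -48 + 2*I ≈ -48.0 + 2.0*I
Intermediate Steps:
S(u, G) = 1
D(H, y) = -7 + H + y
-48*S(-4, 5) + D(7, √(1 - 5)) = -48*1 + (-7 + 7 + √(1 - 5)) = -48 + (-7 + 7 + √(-4)) = -48 + (-7 + 7 + 2*I) = -48 + 2*I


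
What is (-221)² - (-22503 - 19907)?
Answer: 91251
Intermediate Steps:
(-221)² - (-22503 - 19907) = 48841 - 1*(-42410) = 48841 + 42410 = 91251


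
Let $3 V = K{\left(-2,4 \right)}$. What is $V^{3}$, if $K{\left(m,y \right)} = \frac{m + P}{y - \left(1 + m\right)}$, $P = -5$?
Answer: $- \frac{343}{3375} \approx -0.10163$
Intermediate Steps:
$K{\left(m,y \right)} = \frac{-5 + m}{-1 + y - m}$ ($K{\left(m,y \right)} = \frac{m - 5}{y - \left(1 + m\right)} = \frac{-5 + m}{-1 + y - m}$)
$V = - \frac{7}{15}$ ($V = \frac{\frac{1}{1 - 2 - 4} \left(5 - -2\right)}{3} = \frac{\frac{1}{1 - 2 - 4} \left(5 + 2\right)}{3} = \frac{\frac{1}{-5} \cdot 7}{3} = \frac{\left(- \frac{1}{5}\right) 7}{3} = \frac{1}{3} \left(- \frac{7}{5}\right) = - \frac{7}{15} \approx -0.46667$)
$V^{3} = \left(- \frac{7}{15}\right)^{3} = - \frac{343}{3375}$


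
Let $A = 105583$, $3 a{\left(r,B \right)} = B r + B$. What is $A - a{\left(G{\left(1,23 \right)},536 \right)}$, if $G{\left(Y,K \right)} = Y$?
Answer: $\frac{315677}{3} \approx 1.0523 \cdot 10^{5}$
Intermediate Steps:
$a{\left(r,B \right)} = \frac{B}{3} + \frac{B r}{3}$ ($a{\left(r,B \right)} = \frac{B r + B}{3} = \frac{B + B r}{3} = \frac{B}{3} + \frac{B r}{3}$)
$A - a{\left(G{\left(1,23 \right)},536 \right)} = 105583 - \frac{1}{3} \cdot 536 \left(1 + 1\right) = 105583 - \frac{1}{3} \cdot 536 \cdot 2 = 105583 - \frac{1072}{3} = \frac{315677}{3}$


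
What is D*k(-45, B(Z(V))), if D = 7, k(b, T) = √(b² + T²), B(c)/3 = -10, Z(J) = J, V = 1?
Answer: 105*√13 ≈ 378.58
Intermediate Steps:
B(c) = -30 (B(c) = 3*(-10) = -30)
k(b, T) = √(T² + b²)
D*k(-45, B(Z(V))) = 7*√((-30)² + (-45)²) = 7*√(900 + 2025) = 7*√2925 = 7*(15*√13) = 105*√13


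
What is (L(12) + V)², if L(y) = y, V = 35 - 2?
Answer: 2025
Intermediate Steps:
V = 33
(L(12) + V)² = (12 + 33)² = 45² = 2025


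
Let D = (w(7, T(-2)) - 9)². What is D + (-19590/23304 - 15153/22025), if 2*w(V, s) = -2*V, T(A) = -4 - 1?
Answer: 21768779723/85545100 ≈ 254.47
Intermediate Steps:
T(A) = -5
w(V, s) = -V (w(V, s) = (-2*V)/2 = -V)
D = 256 (D = (-1*7 - 9)² = (-7 - 9)² = (-16)² = 256)
D + (-19590/23304 - 15153/22025) = 256 + (-19590/23304 - 15153/22025) = 256 + (-19590*1/23304 - 15153*1/22025) = 256 + (-3265/3884 - 15153/22025) = 256 - 130765877/85545100 = 21768779723/85545100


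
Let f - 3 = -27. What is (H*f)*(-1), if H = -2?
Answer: -48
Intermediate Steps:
f = -24 (f = 3 - 27 = -24)
(H*f)*(-1) = -2*(-24)*(-1) = 48*(-1) = -48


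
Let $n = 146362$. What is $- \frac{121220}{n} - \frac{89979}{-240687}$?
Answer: $- \frac{2667761957}{5871238449} \approx -0.45438$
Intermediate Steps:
$- \frac{121220}{n} - \frac{89979}{-240687} = - \frac{121220}{146362} - \frac{89979}{-240687} = \left(-121220\right) \frac{1}{146362} - - \frac{29993}{80229} = - \frac{60610}{73181} + \frac{29993}{80229} = - \frac{2667761957}{5871238449}$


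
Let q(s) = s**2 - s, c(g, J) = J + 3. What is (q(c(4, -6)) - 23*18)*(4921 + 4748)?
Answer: -3886938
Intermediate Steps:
c(g, J) = 3 + J
(q(c(4, -6)) - 23*18)*(4921 + 4748) = ((3 - 6)*(-1 + (3 - 6)) - 23*18)*(4921 + 4748) = (-3*(-1 - 3) - 414)*9669 = (-3*(-4) - 414)*9669 = (12 - 414)*9669 = -402*9669 = -3886938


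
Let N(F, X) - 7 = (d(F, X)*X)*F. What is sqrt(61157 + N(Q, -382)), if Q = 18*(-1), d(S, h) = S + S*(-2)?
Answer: 6*sqrt(5137) ≈ 430.04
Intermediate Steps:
d(S, h) = -S (d(S, h) = S - 2*S = -S)
Q = -18
N(F, X) = 7 - X*F**2 (N(F, X) = 7 + ((-F)*X)*F = 7 + (-F*X)*F = 7 - X*F**2)
sqrt(61157 + N(Q, -382)) = sqrt(61157 + (7 - 1*(-382)*(-18)**2)) = sqrt(61157 + (7 - 1*(-382)*324)) = sqrt(61157 + (7 + 123768)) = sqrt(61157 + 123775) = sqrt(184932) = 6*sqrt(5137)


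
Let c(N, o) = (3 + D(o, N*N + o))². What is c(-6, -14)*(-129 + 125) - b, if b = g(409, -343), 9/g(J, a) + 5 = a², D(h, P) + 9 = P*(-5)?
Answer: -6332070665/117644 ≈ -53824.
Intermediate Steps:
D(h, P) = -9 - 5*P (D(h, P) = -9 + P*(-5) = -9 - 5*P)
c(N, o) = (-6 - 5*o - 5*N²)² (c(N, o) = (3 + (-9 - 5*(N*N + o)))² = (3 + (-9 - 5*(N² + o)))² = (3 + (-9 - 5*(o + N²)))² = (3 + (-9 + (-5*o - 5*N²)))² = (3 + (-9 - 5*o - 5*N²))² = (-6 - 5*o - 5*N²)²)
g(J, a) = 9/(-5 + a²)
b = 9/117644 (b = 9/(-5 + (-343)²) = 9/(-5 + 117649) = 9/117644 ≈ 7.6502e-5)
c(-6, -14)*(-129 + 125) - b = (6 + 5*(-14) + 5*(-6)²)²*(-129 + 125) - 1*9/117644 = (6 - 70 + 5*36)²*(-4) - 9/117644 = (6 - 70 + 180)²*(-4) - 9/117644 = 116²*(-4) - 9/117644 = 13456*(-4) - 9/117644 = -53824 - 9/117644 = -6332070665/117644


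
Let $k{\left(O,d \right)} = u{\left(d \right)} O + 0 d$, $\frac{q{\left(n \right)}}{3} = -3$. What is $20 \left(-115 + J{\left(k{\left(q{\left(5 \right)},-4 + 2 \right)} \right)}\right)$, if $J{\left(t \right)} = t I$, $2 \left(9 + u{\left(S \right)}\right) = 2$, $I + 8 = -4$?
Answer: $-19580$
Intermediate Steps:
$I = -12$ ($I = -8 - 4 = -12$)
$q{\left(n \right)} = -9$ ($q{\left(n \right)} = 3 \left(-3\right) = -9$)
$u{\left(S \right)} = -8$ ($u{\left(S \right)} = -9 + \frac{1}{2} \cdot 2 = -9 + 1 = -8$)
$k{\left(O,d \right)} = - 8 O$ ($k{\left(O,d \right)} = - 8 O + 0 d = - 8 O + 0 = - 8 O$)
$J{\left(t \right)} = - 12 t$ ($J{\left(t \right)} = t \left(-12\right) = - 12 t$)
$20 \left(-115 + J{\left(k{\left(q{\left(5 \right)},-4 + 2 \right)} \right)}\right) = 20 \left(-115 - 12 \left(\left(-8\right) \left(-9\right)\right)\right) = 20 \left(-115 - 864\right) = 20 \left(-979\right) = -19580$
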